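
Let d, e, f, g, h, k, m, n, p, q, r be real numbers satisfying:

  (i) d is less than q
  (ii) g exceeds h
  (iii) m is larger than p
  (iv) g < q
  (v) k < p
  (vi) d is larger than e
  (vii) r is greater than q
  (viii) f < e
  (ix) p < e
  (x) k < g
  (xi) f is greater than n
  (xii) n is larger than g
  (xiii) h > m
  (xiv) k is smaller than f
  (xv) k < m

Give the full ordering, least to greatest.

The consecutive links are each given: k < p; p < m; m < h; h < g; g < n; n < f; f < e; e < d; d < q; q < r.

k < p < m < h < g < n < f < e < d < q < r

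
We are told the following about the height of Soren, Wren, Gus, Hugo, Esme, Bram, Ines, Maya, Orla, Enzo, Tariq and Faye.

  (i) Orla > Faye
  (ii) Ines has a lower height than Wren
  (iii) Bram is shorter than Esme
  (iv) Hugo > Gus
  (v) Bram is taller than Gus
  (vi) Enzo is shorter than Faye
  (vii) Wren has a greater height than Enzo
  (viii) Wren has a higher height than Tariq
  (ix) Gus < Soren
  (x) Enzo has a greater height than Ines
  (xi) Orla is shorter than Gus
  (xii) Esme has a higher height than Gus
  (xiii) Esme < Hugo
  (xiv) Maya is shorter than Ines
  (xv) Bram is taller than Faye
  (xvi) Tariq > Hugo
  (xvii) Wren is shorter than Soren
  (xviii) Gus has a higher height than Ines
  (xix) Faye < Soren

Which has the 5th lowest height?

Piecing the relations together gives one ordering: Maya < Ines < Enzo < Faye < Orla < Gus < Bram < Esme < Hugo < Tariq < Wren < Soren.
The 5th smallest is Orla.

Orla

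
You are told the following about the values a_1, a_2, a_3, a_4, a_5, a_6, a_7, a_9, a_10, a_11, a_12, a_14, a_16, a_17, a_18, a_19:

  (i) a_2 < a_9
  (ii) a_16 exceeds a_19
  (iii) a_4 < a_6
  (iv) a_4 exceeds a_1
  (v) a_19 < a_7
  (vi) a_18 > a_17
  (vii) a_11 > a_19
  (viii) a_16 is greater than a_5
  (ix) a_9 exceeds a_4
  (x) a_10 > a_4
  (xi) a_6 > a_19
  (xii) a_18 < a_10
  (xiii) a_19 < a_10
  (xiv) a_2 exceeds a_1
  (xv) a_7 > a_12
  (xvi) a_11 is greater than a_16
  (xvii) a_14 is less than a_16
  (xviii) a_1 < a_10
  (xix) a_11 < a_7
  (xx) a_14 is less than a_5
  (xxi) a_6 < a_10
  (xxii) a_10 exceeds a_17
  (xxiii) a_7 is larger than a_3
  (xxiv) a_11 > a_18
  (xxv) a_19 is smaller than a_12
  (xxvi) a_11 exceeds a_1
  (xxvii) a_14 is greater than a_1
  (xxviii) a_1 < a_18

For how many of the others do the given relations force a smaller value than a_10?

6

From a_10 the given relations immediately reach a_1, a_4, a_17, a_19, a_18, a_6.
Nothing else is reachable below a_10; 6 in all.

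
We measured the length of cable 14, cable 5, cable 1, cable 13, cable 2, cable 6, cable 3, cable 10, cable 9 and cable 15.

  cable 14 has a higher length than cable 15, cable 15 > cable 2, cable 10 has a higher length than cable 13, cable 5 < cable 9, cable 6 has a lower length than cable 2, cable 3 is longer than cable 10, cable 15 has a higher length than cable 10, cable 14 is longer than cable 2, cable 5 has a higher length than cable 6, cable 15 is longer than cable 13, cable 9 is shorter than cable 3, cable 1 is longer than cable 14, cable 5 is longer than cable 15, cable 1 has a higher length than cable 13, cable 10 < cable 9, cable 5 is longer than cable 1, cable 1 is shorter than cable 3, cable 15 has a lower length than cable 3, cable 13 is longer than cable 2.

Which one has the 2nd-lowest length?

Chaining the given pairs: cable 6 < cable 2 < cable 13 < cable 10 < cable 15 < cable 14 < cable 1 < cable 5 < cable 9 < cable 3.
Counting 2 from the smallest end gives cable 2.

cable 2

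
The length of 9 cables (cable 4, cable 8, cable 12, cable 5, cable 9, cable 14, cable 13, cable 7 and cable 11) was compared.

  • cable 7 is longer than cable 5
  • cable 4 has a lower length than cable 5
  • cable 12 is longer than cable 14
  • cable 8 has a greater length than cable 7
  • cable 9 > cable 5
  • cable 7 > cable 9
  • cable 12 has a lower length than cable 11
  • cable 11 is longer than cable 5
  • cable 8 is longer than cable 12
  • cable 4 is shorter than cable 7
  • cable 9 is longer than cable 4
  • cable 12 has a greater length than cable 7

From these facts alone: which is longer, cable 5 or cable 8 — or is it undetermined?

cable 5 < cable 9 and cable 9 < cable 7 give cable 5 < cable 7.
With cable 7 < cable 12: cable 5 < cable 9 < cable 7 < cable 12.
Then cable 12 < cable 8 extends the chain to cable 8.
So cable 8 is longer.

cable 8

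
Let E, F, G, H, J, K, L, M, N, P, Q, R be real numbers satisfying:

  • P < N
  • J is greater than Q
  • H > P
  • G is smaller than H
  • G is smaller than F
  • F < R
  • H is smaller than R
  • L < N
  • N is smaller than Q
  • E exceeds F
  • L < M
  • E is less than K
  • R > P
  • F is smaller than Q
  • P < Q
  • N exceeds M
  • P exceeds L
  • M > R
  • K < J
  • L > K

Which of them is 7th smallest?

The consecutive relations fix a unique order: G < F < E < K < L < P < H < R < M < N < Q < J.
Counting 7 from the smallest end gives H.

H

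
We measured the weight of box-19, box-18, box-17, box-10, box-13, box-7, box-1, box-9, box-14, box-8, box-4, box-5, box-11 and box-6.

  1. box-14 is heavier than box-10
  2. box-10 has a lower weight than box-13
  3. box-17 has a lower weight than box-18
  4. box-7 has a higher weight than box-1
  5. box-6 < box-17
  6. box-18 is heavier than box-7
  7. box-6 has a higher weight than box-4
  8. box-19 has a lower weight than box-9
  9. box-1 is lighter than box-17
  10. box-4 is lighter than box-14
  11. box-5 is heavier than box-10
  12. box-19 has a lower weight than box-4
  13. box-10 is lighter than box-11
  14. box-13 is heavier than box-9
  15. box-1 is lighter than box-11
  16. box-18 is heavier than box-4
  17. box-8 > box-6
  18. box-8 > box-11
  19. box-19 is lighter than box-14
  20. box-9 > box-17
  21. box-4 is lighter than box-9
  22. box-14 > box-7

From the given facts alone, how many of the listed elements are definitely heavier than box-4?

Directly above box-4: box-6, box-9, box-18, box-14.
One step further: box-17, box-8, box-13 (7 so far).
Nothing else is reachable above box-4; 7 in all.

7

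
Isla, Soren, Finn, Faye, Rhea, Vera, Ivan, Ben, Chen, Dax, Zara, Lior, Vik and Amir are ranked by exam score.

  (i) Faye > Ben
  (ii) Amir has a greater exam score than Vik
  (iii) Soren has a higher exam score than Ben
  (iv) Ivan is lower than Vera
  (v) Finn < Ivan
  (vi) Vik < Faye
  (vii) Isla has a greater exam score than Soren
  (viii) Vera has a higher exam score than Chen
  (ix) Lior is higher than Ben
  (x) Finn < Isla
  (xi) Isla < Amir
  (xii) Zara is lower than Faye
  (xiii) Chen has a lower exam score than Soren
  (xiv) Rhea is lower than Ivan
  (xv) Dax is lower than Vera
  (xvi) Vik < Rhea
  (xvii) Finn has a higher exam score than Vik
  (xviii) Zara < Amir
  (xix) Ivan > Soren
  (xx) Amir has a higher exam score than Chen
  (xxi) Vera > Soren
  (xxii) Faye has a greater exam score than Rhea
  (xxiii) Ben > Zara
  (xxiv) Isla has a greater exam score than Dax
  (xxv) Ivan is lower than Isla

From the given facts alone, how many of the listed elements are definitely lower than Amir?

10

Directly below Amir: Zara, Vik, Chen, Isla.
One step further: Finn, Soren, Dax, Ivan (8 so far).
One step further: Ben, Rhea (10 so far).
No other element is forced below Amir by the given relations, so the count is 10.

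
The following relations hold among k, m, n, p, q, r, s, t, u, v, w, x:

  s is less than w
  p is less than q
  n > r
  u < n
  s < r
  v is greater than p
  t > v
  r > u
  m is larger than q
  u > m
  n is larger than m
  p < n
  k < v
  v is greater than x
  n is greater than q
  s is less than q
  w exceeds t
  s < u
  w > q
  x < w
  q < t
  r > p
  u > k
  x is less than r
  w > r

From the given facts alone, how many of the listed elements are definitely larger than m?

4

The elements the relations force above m are u, r, n, w — no chain reaches any other.
That is 4.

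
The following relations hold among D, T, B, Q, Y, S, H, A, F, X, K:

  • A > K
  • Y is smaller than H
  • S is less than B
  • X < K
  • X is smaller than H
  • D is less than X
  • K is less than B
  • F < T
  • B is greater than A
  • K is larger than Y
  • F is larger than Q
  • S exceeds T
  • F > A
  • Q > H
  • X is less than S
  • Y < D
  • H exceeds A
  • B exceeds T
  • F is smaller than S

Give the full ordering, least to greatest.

The consecutive links are each given: Y < D; D < X; X < K; K < A; A < H; H < Q; Q < F; F < T; T < S; S < B.

Y < D < X < K < A < H < Q < F < T < S < B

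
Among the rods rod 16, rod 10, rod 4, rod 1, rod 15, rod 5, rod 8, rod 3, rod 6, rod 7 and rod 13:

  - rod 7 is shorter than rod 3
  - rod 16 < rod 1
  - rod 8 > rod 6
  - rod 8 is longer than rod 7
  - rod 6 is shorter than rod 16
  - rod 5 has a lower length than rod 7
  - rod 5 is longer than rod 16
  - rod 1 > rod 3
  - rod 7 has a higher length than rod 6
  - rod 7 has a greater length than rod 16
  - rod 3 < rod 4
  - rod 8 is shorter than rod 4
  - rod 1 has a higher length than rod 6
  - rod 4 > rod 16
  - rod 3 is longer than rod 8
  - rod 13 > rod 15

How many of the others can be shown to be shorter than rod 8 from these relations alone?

4

From rod 8 the given relations immediately reach rod 6, rod 7.
From those, rod 16, rod 5 — 4 in total.
Nothing else is reachable below rod 8; 4 in all.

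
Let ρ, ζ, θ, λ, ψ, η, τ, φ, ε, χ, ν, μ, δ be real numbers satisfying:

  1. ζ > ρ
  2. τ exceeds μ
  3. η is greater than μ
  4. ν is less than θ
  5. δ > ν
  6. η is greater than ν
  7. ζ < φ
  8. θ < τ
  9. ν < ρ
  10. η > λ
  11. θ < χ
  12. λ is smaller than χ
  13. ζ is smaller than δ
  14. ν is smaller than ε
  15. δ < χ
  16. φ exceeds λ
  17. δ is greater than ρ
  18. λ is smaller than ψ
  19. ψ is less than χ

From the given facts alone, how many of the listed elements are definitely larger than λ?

The elements the relations force above λ are φ, ψ, χ, η — no chain reaches any other.
That is 4.

4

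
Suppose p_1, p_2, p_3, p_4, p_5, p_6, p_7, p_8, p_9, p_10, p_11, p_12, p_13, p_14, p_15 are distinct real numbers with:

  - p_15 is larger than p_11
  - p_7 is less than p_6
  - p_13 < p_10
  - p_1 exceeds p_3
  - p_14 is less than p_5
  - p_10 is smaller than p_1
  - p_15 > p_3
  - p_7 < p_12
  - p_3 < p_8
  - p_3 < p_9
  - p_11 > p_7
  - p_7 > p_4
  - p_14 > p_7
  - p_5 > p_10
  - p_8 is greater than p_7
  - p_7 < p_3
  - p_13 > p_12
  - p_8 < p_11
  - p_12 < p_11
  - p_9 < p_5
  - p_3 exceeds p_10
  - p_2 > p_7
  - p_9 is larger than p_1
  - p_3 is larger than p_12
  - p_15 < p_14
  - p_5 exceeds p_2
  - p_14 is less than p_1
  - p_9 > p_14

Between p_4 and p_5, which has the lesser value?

p_4

Chaining the given relations: p_4 < p_7 < p_12 < p_13 < p_10 < p_3 < p_8 < p_11 < p_15 < p_14 < p_1 < p_9 < p_5.
So p_4 < p_5; p_4 is the smaller of the two.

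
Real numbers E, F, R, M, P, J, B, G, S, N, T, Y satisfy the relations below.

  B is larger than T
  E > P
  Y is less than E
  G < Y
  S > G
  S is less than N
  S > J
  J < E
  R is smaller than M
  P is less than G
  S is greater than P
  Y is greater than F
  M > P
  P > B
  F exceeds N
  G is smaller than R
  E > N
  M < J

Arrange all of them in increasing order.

Nothing is placed below T, so it is least; from there T < B; B < P; P < G; G < R; R < M; M < J; J < S; S < N; N < F; F < Y; Y < E, each given directly.

T < B < P < G < R < M < J < S < N < F < Y < E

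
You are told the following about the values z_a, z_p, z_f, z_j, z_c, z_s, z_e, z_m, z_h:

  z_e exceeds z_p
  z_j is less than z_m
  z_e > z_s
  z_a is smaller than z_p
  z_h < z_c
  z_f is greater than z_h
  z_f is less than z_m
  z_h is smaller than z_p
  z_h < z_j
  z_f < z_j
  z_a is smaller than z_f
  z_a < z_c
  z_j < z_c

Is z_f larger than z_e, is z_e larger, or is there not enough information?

Following every chain through z_f: above z_f we get z_j, z_m, z_c; below z_f we get z_a, z_h.
z_e is not reached, and no chain runs the other way from z_e to z_f.
So the given relations leave the order of z_f and z_e undetermined.

undetermined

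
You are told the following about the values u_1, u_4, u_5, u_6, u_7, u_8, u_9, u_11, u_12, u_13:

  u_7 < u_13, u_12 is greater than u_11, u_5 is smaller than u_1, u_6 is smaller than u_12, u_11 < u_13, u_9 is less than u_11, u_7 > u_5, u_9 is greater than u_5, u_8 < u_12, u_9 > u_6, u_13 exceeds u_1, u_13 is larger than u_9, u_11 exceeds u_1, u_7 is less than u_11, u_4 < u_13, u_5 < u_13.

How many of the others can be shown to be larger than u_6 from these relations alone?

4

Directly above u_6: u_9, u_12.
One step further: u_11, u_13 (4 so far).
Nothing else is reachable above u_6; 4 in all.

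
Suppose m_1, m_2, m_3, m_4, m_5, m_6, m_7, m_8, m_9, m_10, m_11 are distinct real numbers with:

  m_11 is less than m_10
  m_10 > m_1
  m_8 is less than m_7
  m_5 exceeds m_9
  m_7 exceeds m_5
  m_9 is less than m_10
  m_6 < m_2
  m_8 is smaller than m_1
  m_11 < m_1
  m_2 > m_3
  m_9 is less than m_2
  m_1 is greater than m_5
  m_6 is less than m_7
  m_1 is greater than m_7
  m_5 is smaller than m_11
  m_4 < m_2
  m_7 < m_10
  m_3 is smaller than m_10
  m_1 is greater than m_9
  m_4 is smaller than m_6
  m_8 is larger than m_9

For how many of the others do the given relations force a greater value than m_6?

The elements the relations force above m_6 are m_7, m_1, m_10, m_2 — no chain reaches any other.
That is 4.

4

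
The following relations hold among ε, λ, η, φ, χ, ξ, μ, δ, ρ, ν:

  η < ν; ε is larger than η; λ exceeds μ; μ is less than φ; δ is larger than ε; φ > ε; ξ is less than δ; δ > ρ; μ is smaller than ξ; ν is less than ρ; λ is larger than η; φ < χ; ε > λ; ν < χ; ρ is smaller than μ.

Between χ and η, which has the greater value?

χ

Following the relations from η: η < ν < ρ < μ < λ < ε < φ < χ.
So η < χ; χ is the larger of the two.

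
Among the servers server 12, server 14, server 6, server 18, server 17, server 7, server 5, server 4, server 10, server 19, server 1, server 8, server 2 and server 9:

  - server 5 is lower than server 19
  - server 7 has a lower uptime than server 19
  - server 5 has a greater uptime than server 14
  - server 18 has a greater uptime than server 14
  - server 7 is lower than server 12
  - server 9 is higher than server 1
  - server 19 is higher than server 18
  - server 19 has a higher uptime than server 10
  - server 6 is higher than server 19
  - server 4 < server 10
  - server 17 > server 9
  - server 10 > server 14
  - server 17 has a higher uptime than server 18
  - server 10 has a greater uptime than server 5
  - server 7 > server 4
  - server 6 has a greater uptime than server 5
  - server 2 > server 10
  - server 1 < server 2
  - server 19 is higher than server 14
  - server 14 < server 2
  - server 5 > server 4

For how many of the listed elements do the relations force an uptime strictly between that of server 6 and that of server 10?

1

Chaining upward from server 10 reaches: server 2, server 19.
Chaining downward from server 6 reaches: server 14, server 18, server 4, server 5, server 7, server 19.
Strictly between server 10 and server 6 are those in both lists: server 19 — 1 element.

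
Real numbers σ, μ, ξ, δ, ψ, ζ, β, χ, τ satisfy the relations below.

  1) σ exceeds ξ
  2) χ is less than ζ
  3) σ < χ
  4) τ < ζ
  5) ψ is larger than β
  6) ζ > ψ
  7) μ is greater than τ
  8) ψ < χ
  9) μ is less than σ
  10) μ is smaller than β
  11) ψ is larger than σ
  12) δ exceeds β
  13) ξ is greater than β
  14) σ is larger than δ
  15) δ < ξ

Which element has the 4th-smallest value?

δ

The consecutive relations fix a unique order: τ < μ < β < δ < ξ < σ < ψ < χ < ζ.
Counting 4 from the smallest end gives δ.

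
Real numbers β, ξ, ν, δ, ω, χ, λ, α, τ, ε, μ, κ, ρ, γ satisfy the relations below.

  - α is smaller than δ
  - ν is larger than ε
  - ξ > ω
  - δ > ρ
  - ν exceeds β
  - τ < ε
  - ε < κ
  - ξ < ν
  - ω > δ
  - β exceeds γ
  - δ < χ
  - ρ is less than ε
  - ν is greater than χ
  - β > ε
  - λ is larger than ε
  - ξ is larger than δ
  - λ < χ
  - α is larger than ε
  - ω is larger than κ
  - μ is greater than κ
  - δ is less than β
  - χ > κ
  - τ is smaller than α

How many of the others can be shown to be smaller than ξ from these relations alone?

7

The elements the relations force below ξ are τ, ρ, ε, α, κ, δ, ω — no chain reaches any other.
That is 7.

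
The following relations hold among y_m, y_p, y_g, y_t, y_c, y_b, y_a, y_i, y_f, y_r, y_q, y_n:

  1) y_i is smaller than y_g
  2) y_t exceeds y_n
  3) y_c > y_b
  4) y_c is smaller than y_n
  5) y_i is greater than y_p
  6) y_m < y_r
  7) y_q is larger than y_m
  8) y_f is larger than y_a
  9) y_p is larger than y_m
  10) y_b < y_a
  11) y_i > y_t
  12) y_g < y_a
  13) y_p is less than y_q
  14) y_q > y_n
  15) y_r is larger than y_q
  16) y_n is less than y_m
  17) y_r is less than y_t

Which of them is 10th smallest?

The consecutive relations fix a unique order: y_b < y_c < y_n < y_m < y_p < y_q < y_r < y_t < y_i < y_g < y_a < y_f.
The 10th smallest is y_g.

y_g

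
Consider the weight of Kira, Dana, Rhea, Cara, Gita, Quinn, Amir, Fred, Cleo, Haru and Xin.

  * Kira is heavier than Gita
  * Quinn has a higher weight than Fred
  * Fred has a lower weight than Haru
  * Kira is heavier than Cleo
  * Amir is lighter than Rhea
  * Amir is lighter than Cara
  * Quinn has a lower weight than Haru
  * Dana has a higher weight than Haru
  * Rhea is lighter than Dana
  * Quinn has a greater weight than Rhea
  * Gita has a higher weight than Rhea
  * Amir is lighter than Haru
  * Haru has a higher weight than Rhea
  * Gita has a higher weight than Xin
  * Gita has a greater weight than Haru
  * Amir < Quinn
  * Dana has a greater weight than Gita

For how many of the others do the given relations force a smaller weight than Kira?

8

Directly below Kira: Cleo, Gita.
One step further: Xin, Rhea, Haru (5 so far).
One step further: Fred, Amir, Quinn (8 so far).
Nothing else is reachable below Kira; 8 in all.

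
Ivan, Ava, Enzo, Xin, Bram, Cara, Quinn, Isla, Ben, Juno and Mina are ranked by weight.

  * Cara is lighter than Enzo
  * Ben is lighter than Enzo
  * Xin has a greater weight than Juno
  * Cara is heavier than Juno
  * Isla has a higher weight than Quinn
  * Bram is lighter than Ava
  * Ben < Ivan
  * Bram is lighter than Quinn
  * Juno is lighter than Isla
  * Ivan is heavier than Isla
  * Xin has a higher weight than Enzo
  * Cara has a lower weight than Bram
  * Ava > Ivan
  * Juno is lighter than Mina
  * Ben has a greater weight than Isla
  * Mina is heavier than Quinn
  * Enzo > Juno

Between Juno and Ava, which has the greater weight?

Link the given pairs in sequence: Juno < Cara; Cara < Bram; Bram < Quinn; Quinn < Isla; Isla < Ben; Ben < Ivan; Ivan < Ava.
Together: Juno < Cara < Bram < Quinn < Isla < Ben < Ivan < Ava.
So Juno < Ava; Ava is the heavier of the two.

Ava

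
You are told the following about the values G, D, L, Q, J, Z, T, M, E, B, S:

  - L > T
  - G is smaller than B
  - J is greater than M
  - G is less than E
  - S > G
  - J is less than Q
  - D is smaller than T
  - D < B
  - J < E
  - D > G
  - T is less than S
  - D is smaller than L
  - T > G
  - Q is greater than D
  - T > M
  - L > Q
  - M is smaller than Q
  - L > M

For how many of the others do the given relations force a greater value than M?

6

From M the given relations immediately reach J, T, Q, L.
From those, E, S — 6 in total.
Nothing else is reachable above M; 6 in all.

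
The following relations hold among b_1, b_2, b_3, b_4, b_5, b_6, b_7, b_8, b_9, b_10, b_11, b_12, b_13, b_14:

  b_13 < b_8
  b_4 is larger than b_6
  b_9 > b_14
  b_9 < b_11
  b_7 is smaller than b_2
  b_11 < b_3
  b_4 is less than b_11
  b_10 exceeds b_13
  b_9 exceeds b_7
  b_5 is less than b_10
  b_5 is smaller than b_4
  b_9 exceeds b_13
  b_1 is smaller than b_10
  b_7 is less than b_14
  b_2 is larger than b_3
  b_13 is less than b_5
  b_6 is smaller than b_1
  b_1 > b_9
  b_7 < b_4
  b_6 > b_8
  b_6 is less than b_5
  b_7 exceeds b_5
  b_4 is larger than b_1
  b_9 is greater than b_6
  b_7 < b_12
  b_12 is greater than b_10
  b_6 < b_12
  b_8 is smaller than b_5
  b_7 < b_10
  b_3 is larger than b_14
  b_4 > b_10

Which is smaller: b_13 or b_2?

b_13

b_13 < b_8 and b_8 < b_6 give b_13 < b_6.
With b_6 < b_5: b_13 < b_8 < b_6 < b_5.
With b_5 < b_7: b_13 < b_8 < b_6 < b_5 < b_7.
With b_7 < b_14: b_13 < b_8 < b_6 < b_5 < b_7 < b_14.
With b_14 < b_9: b_13 < b_8 < b_6 < b_5 < b_7 < b_14 < b_9.
With b_9 < b_1: b_13 < b_8 < b_6 < b_5 < b_7 < b_14 < b_9 < b_1.
With b_1 < b_10: b_13 < b_8 < b_6 < b_5 < b_7 < b_14 < b_9 < b_1 < b_10.
Then b_10 < b_4 extends the chain to b_4.
With b_4 < b_11: b_13 < b_8 < b_6 < b_5 < b_7 < b_14 < b_9 < b_1 < b_10 < b_4 < b_11.
With b_11 < b_3: b_13 < b_8 < b_6 < b_5 < b_7 < b_14 < b_9 < b_1 < b_10 < b_4 < b_11 < b_3.
Then b_3 < b_2 extends the chain to b_2.
So b_13 < b_2; b_13 is the smaller of the two.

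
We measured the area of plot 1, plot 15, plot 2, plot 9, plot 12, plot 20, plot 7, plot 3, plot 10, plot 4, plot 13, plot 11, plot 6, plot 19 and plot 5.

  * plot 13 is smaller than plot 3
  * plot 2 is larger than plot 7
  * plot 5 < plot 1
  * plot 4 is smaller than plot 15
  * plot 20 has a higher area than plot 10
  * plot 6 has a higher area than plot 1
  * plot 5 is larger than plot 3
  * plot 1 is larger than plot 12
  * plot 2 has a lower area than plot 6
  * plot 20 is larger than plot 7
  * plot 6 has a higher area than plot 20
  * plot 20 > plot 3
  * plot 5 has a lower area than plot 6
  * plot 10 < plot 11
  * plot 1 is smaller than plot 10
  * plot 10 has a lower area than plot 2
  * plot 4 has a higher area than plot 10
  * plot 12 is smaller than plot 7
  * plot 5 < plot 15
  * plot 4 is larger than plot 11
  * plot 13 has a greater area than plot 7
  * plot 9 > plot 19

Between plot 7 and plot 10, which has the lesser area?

Link the given pairs in sequence: plot 7 < plot 13; plot 13 < plot 3; plot 3 < plot 5; plot 5 < plot 1; plot 1 < plot 10.
Together: plot 7 < plot 13 < plot 3 < plot 5 < plot 1 < plot 10.
So plot 7 < plot 10; plot 7 is the smaller of the two.

plot 7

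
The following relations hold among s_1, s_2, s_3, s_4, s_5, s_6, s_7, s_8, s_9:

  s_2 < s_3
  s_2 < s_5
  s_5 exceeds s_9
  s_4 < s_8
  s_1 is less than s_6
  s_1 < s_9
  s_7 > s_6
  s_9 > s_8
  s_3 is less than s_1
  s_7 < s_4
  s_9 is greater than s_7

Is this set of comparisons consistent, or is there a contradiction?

consistent

Every relation is compatible with s_2 < s_3 < s_1 < s_6 < s_7 < s_4 < s_8 < s_9 < s_5; the set is consistent.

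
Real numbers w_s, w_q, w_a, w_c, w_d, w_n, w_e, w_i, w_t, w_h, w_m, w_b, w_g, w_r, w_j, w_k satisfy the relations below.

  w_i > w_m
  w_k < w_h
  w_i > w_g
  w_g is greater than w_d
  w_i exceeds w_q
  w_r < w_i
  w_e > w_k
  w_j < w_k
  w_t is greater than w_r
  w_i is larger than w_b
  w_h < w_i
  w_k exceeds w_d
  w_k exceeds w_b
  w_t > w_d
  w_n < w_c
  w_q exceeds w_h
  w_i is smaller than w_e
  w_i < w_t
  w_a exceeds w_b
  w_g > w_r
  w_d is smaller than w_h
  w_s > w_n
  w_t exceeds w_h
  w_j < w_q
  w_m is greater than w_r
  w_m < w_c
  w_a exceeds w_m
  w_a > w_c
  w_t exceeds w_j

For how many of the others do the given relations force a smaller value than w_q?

From w_q the given relations immediately reach w_j, w_h.
From those, w_d, w_k — 4 in total.
From those, w_b — 5 in total.
Nothing else is reachable below w_q; 5 in all.

5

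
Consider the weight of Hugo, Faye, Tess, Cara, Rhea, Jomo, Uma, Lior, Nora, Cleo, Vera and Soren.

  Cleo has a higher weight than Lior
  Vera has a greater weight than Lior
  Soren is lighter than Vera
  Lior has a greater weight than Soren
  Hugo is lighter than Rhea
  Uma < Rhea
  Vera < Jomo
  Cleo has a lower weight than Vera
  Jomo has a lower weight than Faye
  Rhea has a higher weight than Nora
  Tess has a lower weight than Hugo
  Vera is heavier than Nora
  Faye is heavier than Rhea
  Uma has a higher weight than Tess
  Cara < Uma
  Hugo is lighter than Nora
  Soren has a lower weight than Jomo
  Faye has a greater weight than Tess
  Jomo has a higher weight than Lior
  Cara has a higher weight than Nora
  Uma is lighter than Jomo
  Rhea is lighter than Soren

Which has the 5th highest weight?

Chaining the given pairs: Tess < Hugo < Nora < Cara < Uma < Rhea < Soren < Lior < Cleo < Vera < Jomo < Faye.
Counting 5 from the largest end gives Lior.

Lior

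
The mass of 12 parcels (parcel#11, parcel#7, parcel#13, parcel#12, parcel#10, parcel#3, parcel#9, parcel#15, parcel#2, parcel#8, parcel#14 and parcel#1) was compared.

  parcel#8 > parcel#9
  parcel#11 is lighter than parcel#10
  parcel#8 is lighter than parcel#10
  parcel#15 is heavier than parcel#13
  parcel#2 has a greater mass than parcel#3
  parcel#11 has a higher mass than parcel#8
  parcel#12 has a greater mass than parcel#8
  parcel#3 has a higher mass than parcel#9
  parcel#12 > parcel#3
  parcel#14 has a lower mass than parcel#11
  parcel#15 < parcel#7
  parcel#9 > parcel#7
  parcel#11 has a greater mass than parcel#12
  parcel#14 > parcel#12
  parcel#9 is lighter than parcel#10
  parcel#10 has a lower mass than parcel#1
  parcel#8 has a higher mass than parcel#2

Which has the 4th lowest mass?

Piecing the relations together gives one ordering: parcel#13 < parcel#15 < parcel#7 < parcel#9 < parcel#3 < parcel#2 < parcel#8 < parcel#12 < parcel#14 < parcel#11 < parcel#10 < parcel#1.
The 4th smallest is parcel#9.

parcel#9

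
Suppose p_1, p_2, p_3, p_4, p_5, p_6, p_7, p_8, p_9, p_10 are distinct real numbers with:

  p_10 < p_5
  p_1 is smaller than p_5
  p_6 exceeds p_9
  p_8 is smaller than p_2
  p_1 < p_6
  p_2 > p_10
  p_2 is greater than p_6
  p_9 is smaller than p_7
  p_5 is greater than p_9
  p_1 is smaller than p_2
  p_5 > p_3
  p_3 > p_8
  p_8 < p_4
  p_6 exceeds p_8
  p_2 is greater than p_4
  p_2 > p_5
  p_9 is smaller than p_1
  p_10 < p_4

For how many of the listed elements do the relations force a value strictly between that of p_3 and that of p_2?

The relations place p_3 below p_2. An element lies strictly between them when it is forced above p_3 and also forced below p_2.
Above p_3: {p_5}. Below p_2: {p_10, p_9, p_8, p_1, p_6, p_5, p_4}.
Intersection: {p_5} — 1.

1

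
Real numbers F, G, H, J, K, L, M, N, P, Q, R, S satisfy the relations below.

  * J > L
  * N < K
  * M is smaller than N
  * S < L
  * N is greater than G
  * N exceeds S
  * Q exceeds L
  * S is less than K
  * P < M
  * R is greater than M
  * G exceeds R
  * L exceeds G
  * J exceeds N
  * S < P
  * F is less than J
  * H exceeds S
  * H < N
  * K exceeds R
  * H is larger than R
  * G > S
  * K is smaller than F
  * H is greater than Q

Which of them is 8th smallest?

Piecing the relations together gives one ordering: S < P < M < R < G < L < Q < H < N < K < F < J.
Counting 8 from the smallest end gives H.

H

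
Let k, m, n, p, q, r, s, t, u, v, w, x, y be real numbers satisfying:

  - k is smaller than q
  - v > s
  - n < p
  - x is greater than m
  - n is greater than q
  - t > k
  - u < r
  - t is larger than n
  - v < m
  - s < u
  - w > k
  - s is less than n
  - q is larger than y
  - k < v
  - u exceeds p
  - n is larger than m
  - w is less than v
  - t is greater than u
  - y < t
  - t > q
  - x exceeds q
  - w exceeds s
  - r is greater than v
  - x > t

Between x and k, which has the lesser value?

k

k < w and w < v give k < v.
Then v < m extends the chain to m.
Then m < n extends the chain to n.
With n < p: k < w < v < m < n < p.
With p < u: k < w < v < m < n < p < u.
Then u < t extends the chain to t.
Then t < x extends the chain to x.
So k < x; k is the smaller of the two.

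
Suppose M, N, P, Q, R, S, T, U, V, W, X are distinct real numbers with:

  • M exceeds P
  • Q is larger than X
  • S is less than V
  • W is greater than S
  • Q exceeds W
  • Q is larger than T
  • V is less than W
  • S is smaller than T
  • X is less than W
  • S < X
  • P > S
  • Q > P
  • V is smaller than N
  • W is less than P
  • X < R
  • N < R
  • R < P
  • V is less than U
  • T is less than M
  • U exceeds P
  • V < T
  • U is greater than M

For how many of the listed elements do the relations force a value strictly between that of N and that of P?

Chaining upward from N reaches: R, Q, M, U.
Chaining downward from P reaches: S, V, X, W, R.
Strictly between N and P are those in both lists: R — 1 element.

1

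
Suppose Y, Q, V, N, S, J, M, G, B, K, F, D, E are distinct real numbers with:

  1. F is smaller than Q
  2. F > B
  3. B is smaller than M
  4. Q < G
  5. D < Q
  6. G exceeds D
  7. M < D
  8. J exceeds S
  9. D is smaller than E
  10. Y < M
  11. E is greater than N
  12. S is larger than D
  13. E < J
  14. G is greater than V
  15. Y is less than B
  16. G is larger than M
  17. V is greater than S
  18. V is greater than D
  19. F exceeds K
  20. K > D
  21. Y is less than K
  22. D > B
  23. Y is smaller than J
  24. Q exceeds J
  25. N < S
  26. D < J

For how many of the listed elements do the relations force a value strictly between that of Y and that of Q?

Chaining upward from Y reaches: B, M, D, S, K, E, J, F, V, G.
Chaining downward from Q reaches: B, N, M, D, S, K, E, J, F.
Strictly between Y and Q are those in both lists: B, M, D, S, K, E, J, F — 8 elements.

8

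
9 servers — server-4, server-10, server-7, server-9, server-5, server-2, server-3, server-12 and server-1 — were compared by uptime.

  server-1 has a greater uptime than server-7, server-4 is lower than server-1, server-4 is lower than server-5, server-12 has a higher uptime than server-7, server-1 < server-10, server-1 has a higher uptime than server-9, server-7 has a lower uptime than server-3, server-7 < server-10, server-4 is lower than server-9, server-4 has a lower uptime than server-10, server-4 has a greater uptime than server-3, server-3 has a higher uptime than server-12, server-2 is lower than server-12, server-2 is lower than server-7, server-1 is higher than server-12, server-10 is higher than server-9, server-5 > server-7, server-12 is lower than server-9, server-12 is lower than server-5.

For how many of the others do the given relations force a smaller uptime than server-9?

Directly below server-9: server-12, server-4.
One step further: server-2, server-7, server-3 (5 so far).
No other element is forced below server-9 by the given relations, so the count is 5.

5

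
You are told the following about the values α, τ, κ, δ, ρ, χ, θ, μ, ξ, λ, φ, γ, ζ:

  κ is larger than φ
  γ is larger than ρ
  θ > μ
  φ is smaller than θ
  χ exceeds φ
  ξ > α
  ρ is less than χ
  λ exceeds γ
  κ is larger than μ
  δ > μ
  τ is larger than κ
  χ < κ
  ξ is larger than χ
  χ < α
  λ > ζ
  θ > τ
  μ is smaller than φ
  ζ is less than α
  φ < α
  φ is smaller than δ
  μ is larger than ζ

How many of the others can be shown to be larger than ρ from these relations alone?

From ρ the given relations immediately reach γ, χ.
From those, α, κ, ξ, λ — 6 in total.
From those, τ — 7 in total.
From those, θ — 8 in total.
Nothing else is reachable above ρ; 8 in all.

8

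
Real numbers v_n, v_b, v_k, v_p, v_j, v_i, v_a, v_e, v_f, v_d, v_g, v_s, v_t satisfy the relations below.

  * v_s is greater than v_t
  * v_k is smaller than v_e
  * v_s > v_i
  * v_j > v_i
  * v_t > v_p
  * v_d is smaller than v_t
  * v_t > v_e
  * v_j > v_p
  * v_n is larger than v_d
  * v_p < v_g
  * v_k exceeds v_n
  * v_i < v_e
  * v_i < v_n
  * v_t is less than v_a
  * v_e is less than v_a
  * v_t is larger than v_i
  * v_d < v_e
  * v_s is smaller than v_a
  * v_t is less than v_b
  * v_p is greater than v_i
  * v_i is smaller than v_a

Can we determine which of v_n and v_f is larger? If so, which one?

undetermined

Following every chain through v_f: nothing is chained to v_f.
v_n is not reached, and no chain runs the other way from v_n to v_f.
So the given relations leave the order of v_f and v_n undetermined.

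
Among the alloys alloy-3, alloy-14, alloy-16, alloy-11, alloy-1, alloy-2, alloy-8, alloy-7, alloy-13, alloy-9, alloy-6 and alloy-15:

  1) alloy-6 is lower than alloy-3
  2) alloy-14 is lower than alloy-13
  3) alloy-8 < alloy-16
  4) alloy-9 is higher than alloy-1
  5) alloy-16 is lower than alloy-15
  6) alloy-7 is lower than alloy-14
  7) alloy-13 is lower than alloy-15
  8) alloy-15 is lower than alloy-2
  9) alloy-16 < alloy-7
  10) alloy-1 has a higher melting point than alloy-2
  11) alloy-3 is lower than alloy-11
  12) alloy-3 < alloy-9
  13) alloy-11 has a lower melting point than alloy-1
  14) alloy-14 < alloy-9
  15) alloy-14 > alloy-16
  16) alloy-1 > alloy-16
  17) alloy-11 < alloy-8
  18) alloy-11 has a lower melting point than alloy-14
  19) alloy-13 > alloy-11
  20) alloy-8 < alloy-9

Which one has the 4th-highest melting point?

The consecutive relations fix a unique order: alloy-6 < alloy-3 < alloy-11 < alloy-8 < alloy-16 < alloy-7 < alloy-14 < alloy-13 < alloy-15 < alloy-2 < alloy-1 < alloy-9.
The 4th largest is alloy-15.

alloy-15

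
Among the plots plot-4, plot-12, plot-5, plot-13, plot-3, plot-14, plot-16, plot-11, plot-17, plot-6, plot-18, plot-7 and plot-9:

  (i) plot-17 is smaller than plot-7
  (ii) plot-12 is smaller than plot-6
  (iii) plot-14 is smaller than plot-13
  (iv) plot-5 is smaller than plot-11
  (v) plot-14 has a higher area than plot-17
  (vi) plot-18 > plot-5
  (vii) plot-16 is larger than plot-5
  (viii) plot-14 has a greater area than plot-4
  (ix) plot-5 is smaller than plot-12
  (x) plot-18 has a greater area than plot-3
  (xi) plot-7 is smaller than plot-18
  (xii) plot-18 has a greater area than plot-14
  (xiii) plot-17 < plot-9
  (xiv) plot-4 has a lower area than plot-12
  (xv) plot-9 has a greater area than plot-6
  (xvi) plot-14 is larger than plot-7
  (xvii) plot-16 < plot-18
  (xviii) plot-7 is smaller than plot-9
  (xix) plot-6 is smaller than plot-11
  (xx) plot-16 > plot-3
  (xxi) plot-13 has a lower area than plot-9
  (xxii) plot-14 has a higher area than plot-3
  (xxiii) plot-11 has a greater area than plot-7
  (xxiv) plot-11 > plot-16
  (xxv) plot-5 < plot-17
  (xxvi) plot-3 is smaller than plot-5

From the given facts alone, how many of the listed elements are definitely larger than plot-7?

Directly above plot-7: plot-14, plot-18, plot-11, plot-9.
One step further: plot-13 (5 so far).
Nothing else is reachable above plot-7; 5 in all.

5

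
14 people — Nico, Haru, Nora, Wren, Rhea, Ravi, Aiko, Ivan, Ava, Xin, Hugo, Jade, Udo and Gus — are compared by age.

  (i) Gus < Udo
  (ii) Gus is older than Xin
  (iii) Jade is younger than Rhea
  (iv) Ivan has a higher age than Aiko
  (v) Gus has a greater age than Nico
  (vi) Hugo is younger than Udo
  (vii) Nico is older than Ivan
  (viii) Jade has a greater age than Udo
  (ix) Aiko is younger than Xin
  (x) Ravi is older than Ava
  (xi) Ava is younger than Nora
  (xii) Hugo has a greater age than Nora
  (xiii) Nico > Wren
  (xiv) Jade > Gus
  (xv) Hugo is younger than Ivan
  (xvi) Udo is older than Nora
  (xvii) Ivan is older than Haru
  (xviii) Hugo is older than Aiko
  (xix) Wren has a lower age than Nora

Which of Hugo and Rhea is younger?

Hugo < Ivan < Nico < Gus < Udo < Jade < Rhea, by transitivity through Ivan, Nico, Gus, Udo, Jade.
So Hugo < Rhea; Hugo is the younger of the two.

Hugo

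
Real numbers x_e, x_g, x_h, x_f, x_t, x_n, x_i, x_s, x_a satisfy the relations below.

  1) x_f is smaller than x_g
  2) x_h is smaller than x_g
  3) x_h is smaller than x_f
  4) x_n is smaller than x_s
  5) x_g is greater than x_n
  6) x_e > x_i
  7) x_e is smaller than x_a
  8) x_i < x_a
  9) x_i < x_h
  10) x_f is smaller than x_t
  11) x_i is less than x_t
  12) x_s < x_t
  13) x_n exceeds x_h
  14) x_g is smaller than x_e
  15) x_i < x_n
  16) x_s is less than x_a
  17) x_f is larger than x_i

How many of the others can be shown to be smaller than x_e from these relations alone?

From x_e the given relations immediately reach x_i, x_g.
From those, x_h, x_f, x_n — 5 in total.
Nothing else is reachable below x_e; 5 in all.

5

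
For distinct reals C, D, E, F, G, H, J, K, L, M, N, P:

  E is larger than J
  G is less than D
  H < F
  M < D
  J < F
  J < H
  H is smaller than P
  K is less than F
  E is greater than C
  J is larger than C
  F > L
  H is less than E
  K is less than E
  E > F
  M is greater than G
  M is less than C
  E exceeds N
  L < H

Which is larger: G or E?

E

The relevant relations are G < M; M < C; C < J; J < H; H < F; F < E.
Together: G < M < C < J < H < F < E.
So G < E; E is the larger of the two.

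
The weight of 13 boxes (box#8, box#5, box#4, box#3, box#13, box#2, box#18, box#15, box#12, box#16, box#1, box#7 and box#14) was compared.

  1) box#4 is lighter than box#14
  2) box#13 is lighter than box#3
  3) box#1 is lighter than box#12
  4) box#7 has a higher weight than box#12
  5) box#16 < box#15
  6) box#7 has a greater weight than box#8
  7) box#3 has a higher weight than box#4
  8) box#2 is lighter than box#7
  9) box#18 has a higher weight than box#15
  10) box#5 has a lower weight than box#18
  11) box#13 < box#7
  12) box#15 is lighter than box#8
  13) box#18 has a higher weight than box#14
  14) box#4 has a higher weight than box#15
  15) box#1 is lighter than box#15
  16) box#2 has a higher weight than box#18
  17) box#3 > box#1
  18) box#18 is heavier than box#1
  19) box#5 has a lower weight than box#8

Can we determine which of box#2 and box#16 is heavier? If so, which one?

The relevant relations are box#16 < box#15; box#15 < box#4; box#4 < box#14; box#14 < box#18; box#18 < box#2.
Chaining these gives box#16 < box#15 < box#4 < box#14 < box#18 < box#2.
So box#2 is heavier.

box#2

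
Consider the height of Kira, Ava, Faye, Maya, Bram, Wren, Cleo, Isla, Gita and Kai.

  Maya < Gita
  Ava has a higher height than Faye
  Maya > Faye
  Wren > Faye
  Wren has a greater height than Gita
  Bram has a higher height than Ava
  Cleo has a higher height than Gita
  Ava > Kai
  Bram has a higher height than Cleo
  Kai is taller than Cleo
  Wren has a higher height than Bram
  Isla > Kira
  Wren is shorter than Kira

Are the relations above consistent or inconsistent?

Every relation is compatible with Faye < Maya < Gita < Cleo < Kai < Ava < Bram < Wren < Kira < Isla; the set is consistent.

consistent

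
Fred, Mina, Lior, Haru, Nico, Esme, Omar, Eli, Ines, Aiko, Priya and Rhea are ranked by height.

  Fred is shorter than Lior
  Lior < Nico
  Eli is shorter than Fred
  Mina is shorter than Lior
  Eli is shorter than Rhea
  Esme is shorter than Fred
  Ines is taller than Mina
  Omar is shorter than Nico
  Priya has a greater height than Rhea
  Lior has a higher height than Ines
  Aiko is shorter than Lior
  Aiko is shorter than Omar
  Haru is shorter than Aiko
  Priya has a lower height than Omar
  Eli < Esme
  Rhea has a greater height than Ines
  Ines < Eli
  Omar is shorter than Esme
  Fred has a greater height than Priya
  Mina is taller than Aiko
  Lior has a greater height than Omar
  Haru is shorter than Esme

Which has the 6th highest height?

Priya

Chaining the given pairs: Haru < Aiko < Mina < Ines < Eli < Rhea < Priya < Omar < Esme < Fred < Lior < Nico.
Counting 6 from the largest end gives Priya.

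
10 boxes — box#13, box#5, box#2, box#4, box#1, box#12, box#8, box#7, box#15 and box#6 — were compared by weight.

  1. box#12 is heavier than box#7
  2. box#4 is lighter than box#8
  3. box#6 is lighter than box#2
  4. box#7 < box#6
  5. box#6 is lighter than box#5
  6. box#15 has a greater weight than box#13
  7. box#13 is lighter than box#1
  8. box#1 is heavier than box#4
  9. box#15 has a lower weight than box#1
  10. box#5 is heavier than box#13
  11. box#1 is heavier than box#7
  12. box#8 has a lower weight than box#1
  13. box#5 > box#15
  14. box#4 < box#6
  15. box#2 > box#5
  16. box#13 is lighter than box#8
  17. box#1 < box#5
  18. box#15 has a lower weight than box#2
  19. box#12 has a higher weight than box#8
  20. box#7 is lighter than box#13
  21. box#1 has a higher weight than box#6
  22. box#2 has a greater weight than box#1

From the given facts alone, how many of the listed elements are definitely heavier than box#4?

From box#4 the given relations immediately reach box#6, box#8, box#1.
From those, box#12, box#5, box#2 — 6 in total.
No other element is forced above box#4 by the given relations, so the count is 6.

6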